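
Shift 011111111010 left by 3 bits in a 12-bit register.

Original: 011111111010 (decimal 2042)
Shift left by 3 positions
Append 3 zeros on the right and drop the 3 high bits that overflow the 12-bit width
Result: 111111010000 (decimal 4048)
Equivalent: 2042 << 3 = 2042 × 2^3 = 16336, truncated to 12 bits = 4048



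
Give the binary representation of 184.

Using repeated division by 2:
184 ÷ 2 = 92 remainder 0
92 ÷ 2 = 46 remainder 0
46 ÷ 2 = 23 remainder 0
23 ÷ 2 = 11 remainder 1
11 ÷ 2 = 5 remainder 1
5 ÷ 2 = 2 remainder 1
2 ÷ 2 = 1 remainder 0
1 ÷ 2 = 0 remainder 1
Reading remainders bottom to top: 10111000



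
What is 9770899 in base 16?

Using repeated division by 16 (digits 10–15 are A–F):
9770899 ÷ 16 = 610681 remainder 3
610681 ÷ 16 = 38167 remainder 9
38167 ÷ 16 = 2385 remainder 7
2385 ÷ 16 = 149 remainder 1
149 ÷ 16 = 9 remainder 5
9 ÷ 16 = 0 remainder 9
Reading remainders bottom to top: 951793



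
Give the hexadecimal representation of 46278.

Using repeated division by 16 (digits 10–15 are A–F):
46278 ÷ 16 = 2892 remainder 6
2892 ÷ 16 = 180 remainder 12 (C)
180 ÷ 16 = 11 remainder 4
11 ÷ 16 = 0 remainder 11 (B)
Reading remainders bottom to top: B4C6



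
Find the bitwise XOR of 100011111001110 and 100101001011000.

XOR: 1 when bits differ
  100011111001110
^ 100101001011000
-----------------
  000110110010110
Decimal: 18382 ^ 19032 = 3478



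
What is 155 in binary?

Using repeated division by 2:
155 ÷ 2 = 77 remainder 1
77 ÷ 2 = 38 remainder 1
38 ÷ 2 = 19 remainder 0
19 ÷ 2 = 9 remainder 1
9 ÷ 2 = 4 remainder 1
4 ÷ 2 = 2 remainder 0
2 ÷ 2 = 1 remainder 0
1 ÷ 2 = 0 remainder 1
Reading remainders bottom to top: 10011011



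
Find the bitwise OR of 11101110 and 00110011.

OR: 1 when either bit is 1
  11101110
| 00110011
----------
  11111111
Decimal: 238 | 51 = 255



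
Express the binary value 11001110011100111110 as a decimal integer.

Sum of powers of 2 for each 1-bit:
2^1 + 2^2 + 2^3 + 2^4 + 2^5 + 2^8 + 2^9 + 2^10 + 2^13 + 2^14 + 2^15 + 2^18 + 2^19
= 2 + 4 + 8 + 16 + 32 + 256 + 512 + 1024 + 8192 + 16384 + 32768 + 262144 + 524288
= 845630



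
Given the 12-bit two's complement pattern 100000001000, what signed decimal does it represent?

Binary: 100000001000
Sign bit: 1 (negative)
Invert: 011111110111
Add 1:  011111111000
Magnitude: 011111111000 = 1024 + 512 + 256 + 128 + 64 + 32 + 16 + 8 = 2040
Value: -2040



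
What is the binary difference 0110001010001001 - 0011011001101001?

Method 1 - Direct subtraction (column by column from the right: bit − bit − borrow-in; if negative, add 2 and borrow 1 from the next column):
borrow: 0111100011000000
        0110001010001001
-       0011011001101001
------------------------
        0010110000100000

Method 2 - Add two's complement:
Two's complement of 0011011001101001: invert → 1100100110010110, add 1 → 1100100110010111
  0110001010001001
+ 1100100110010111
------------------
 10010110000100000  (end carry out of the top bit = 1)
Discarding the end carry: 0010110000100000
Decimal check:
  0110001010001001 = 16384 + 8192 + 512 + 128 + 8 + 1 = 25225
  0011011001101001 = 8192 + 4096 + 1024 + 512 + 64 + 32 + 8 + 1 = 13929
  25225 - 13929 = 11296, and 0010110000100000 = 8192 + 2048 + 1024 + 32 = 11296 ✓



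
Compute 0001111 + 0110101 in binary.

Add column by column from the right: bit + bit + carry-in; write the sum mod 2, carry 1 when the sum is 2 or 3.
carry:  1111110
        0001111
+       0110101
---------------
       01000100
(the carry out of the leftmost column, 0, becomes the leading bit)
Decimal check:
  0001111 = 8 + 4 + 2 + 1 = 15
  0110101 = 32 + 16 + 4 + 1 = 53
  15 + 53 = 68, and 01000100 = 64 + 4 = 68 ✓



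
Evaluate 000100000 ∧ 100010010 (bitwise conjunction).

AND: 1 only when both bits are 1
  000100000
& 100010010
-----------
  000000000
Decimal: 32 & 274 = 0



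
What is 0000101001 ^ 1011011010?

XOR: 1 when bits differ
  0000101001
^ 1011011010
------------
  1011110011
Decimal: 41 ^ 730 = 755



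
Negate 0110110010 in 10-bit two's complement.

Original: 0110110010
Step 1 - Invert all bits: 1001001101
Step 2 - Add 1: 1001001110
Verification: 0110110010 + 1001001110 = 10000000000; discarding the end carry (carry out of the top bit) leaves the 10-bit value 0000000000, as required for x + (-x)



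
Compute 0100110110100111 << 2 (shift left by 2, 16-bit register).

Original: 0100110110100111 (decimal 19879)
Shift left by 2 positions
Append 2 zeros on the right and drop the 2 high bits that overflow the 16-bit width
Result: 0011011010011100 (decimal 13980)
Equivalent: 19879 << 2 = 19879 × 2^2 = 79516, truncated to 16 bits = 13980



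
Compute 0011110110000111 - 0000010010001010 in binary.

Method 1 - Direct subtraction (column by column from the right: bit − bit − borrow-in; if negative, add 2 and borrow 1 from the next column):
borrow: 0000000111110000
        0011110110000111
-       0000010010001010
------------------------
        0011100011111101

Method 2 - Add two's complement:
Two's complement of 0000010010001010: invert → 1111101101110101, add 1 → 1111101101110110
  0011110110000111
+ 1111101101110110
------------------
 10011100011111101  (end carry out of the top bit = 1)
Discarding the end carry: 0011100011111101
Decimal check:
  0011110110000111 = 8192 + 4096 + 2048 + 1024 + 256 + 128 + 4 + 2 + 1 = 15751
  0000010010001010 = 1024 + 128 + 8 + 2 = 1162
  15751 - 1162 = 14589, and 0011100011111101 = 8192 + 4096 + 2048 + 128 + 64 + 32 + 16 + 8 + 4 + 1 = 14589 ✓



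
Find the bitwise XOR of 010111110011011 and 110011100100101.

XOR: 1 when bits differ
  010111110011011
^ 110011100100101
-----------------
  100100010111110
Decimal: 12187 ^ 26405 = 18622



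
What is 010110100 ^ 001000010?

XOR: 1 when bits differ
  010110100
^ 001000010
-----------
  011110110
Decimal: 180 ^ 66 = 246



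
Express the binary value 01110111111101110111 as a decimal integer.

Sum of powers of 2 for each 1-bit:
2^0 + 2^1 + 2^2 + 2^4 + 2^5 + 2^6 + 2^8 + 2^9 + 2^10 + 2^11 + 2^12 + 2^13 + 2^14 + 2^16 + 2^17 + 2^18
= 1 + 2 + 4 + 16 + 32 + 64 + 256 + 512 + 1024 + 2048 + 4096 + 8192 + 16384 + 65536 + 131072 + 262144
= 491383



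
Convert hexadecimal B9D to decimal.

Expand by place value (powers of 16):
Digit values: B = 11, D = 13
B9D = 11 × 16^2 + 9 × 16^1 + 13 × 16^0
= 11 × 256 + 9 × 16 + 13 × 1
= 2816 + 144 + 13
= 2973



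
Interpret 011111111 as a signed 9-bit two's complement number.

Binary: 011111111
Sign bit: 0 (non-negative)
Read directly as an unsigned value:
011111111 = 128 + 64 + 32 + 16 + 8 + 4 + 2 + 1 = 255
Value: 255



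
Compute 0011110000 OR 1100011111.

OR: 1 when either bit is 1
  0011110000
| 1100011111
------------
  1111111111
Decimal: 240 | 799 = 1023



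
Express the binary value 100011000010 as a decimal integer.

Sum of powers of 2 for each 1-bit:
2^1 + 2^6 + 2^7 + 2^11
= 2 + 64 + 128 + 2048
= 2242



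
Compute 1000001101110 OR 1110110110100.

OR: 1 when either bit is 1
  1000001101110
| 1110110110100
---------------
  1110111111110
Decimal: 4206 | 7604 = 7678



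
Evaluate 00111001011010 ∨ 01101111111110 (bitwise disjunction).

OR: 1 when either bit is 1
  00111001011010
| 01101111111110
----------------
  01111111111110
Decimal: 3674 | 7166 = 8190



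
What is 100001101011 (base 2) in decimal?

Sum of powers of 2 for each 1-bit:
2^0 + 2^1 + 2^3 + 2^5 + 2^6 + 2^11
= 1 + 2 + 8 + 32 + 64 + 2048
= 2155



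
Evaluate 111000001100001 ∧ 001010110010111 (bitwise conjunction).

AND: 1 only when both bits are 1
  111000001100001
& 001010110010111
-----------------
  001000000000001
Decimal: 28769 & 5527 = 4097



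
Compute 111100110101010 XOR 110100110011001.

XOR: 1 when bits differ
  111100110101010
^ 110100110011001
-----------------
  001000000110011
Decimal: 31146 ^ 27033 = 4147



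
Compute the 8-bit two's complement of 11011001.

Original (sign bit 1, negative): 11011001
Step 1 - Invert all bits: 00100110
Step 2 - Add 1: 00100111
Verification: 11011001 + 00100111 = 100000000; discarding the end carry (carry out of the top bit) leaves the 8-bit value 00000000, as required for x + (-x)



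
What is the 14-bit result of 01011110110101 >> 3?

Original: 01011110110101 (decimal 6069)
Shift right by 3 positions
Drop the 3 low bits; fill with zeros on the left
Result: 00001011110110 (decimal 758)
Equivalent: 6069 >> 3 = 6069 ÷ 2^3 = 758



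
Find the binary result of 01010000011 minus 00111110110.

Method 1 - Direct subtraction (column by column from the right: bit − bit − borrow-in; if negative, add 2 and borrow 1 from the next column):
borrow: 01111111000
        01010000011
-       00111110110
-------------------
        00010001101

Method 2 - Add two's complement:
Two's complement of 00111110110: invert → 11000001001, add 1 → 11000001010
  01010000011
+ 11000001010
-------------
 100010001101  (end carry out of the top bit = 1)
Discarding the end carry: 00010001101
Decimal check:
  01010000011 = 512 + 128 + 2 + 1 = 643
  00111110110 = 256 + 128 + 64 + 32 + 16 + 4 + 2 = 502
  643 - 502 = 141, and 00010001101 = 128 + 8 + 4 + 1 = 141 ✓



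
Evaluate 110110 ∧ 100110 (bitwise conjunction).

AND: 1 only when both bits are 1
  110110
& 100110
--------
  100110
Decimal: 54 & 38 = 38



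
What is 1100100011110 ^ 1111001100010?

XOR: 1 when bits differ
  1100100011110
^ 1111001100010
---------------
  0011101111100
Decimal: 6430 ^ 7778 = 1916



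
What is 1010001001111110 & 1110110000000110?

AND: 1 only when both bits are 1
  1010001001111110
& 1110110000000110
------------------
  1010000000000110
Decimal: 41598 & 60422 = 40966



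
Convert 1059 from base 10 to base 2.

Using repeated division by 2:
1059 ÷ 2 = 529 remainder 1
529 ÷ 2 = 264 remainder 1
264 ÷ 2 = 132 remainder 0
132 ÷ 2 = 66 remainder 0
66 ÷ 2 = 33 remainder 0
33 ÷ 2 = 16 remainder 1
16 ÷ 2 = 8 remainder 0
8 ÷ 2 = 4 remainder 0
4 ÷ 2 = 2 remainder 0
2 ÷ 2 = 1 remainder 0
1 ÷ 2 = 0 remainder 1
Reading remainders bottom to top: 10000100011



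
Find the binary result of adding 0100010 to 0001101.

Add column by column from the right: bit + bit + carry-in; write the sum mod 2, carry 1 when the sum is 2 or 3.
carry:  0000000
        0100010
+       0001101
---------------
       00101111
(the carry out of the leftmost column, 0, becomes the leading bit)
Decimal check:
  0100010 = 32 + 2 = 34
  0001101 = 8 + 4 + 1 = 13
  34 + 13 = 47, and 00101111 = 32 + 8 + 4 + 2 + 1 = 47 ✓



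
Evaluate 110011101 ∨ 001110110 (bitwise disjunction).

OR: 1 when either bit is 1
  110011101
| 001110110
-----------
  111111111
Decimal: 413 | 118 = 511



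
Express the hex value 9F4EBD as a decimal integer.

Expand by place value (powers of 16):
Digit values: F = 15, E = 14, B = 11, D = 13
9F4EBD = 9 × 16^5 + 15 × 16^4 + 4 × 16^3 + 14 × 16^2 + 11 × 16^1 + 13 × 16^0
= 9 × 1048576 + 15 × 65536 + 4 × 4096 + 14 × 256 + 11 × 16 + 13 × 1
= 9437184 + 983040 + 16384 + 3584 + 176 + 13
= 10440381



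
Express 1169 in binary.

Using repeated division by 2:
1169 ÷ 2 = 584 remainder 1
584 ÷ 2 = 292 remainder 0
292 ÷ 2 = 146 remainder 0
146 ÷ 2 = 73 remainder 0
73 ÷ 2 = 36 remainder 1
36 ÷ 2 = 18 remainder 0
18 ÷ 2 = 9 remainder 0
9 ÷ 2 = 4 remainder 1
4 ÷ 2 = 2 remainder 0
2 ÷ 2 = 1 remainder 0
1 ÷ 2 = 0 remainder 1
Reading remainders bottom to top: 10010010001



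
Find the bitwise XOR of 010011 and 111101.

XOR: 1 when bits differ
  010011
^ 111101
--------
  101110
Decimal: 19 ^ 61 = 46



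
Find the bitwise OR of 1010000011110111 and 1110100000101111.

OR: 1 when either bit is 1
  1010000011110111
| 1110100000101111
------------------
  1110100011111111
Decimal: 41207 | 59439 = 59647



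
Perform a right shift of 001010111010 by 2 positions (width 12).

Original: 001010111010 (decimal 698)
Shift right by 2 positions
Drop the 2 low bits; fill with zeros on the left
Result: 000010101110 (decimal 174)
Equivalent: 698 >> 2 = 698 ÷ 2^2 = 174



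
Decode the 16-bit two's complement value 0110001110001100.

Binary: 0110001110001100
Sign bit: 0 (non-negative)
Read directly as an unsigned value:
0110001110001100 = 16384 + 8192 + 512 + 256 + 128 + 8 + 4 = 25484
Value: 25484



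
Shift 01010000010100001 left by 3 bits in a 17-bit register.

Original: 01010000010100001 (decimal 41121)
Shift left by 3 positions
Append 3 zeros on the right and drop the 3 high bits that overflow the 17-bit width
Result: 10000010100001000 (decimal 66824)
Equivalent: 41121 << 3 = 41121 × 2^3 = 328968, truncated to 17 bits = 66824



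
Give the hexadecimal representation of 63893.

Using repeated division by 16 (digits 10–15 are A–F):
63893 ÷ 16 = 3993 remainder 5
3993 ÷ 16 = 249 remainder 9
249 ÷ 16 = 15 remainder 9
15 ÷ 16 = 0 remainder 15 (F)
Reading remainders bottom to top: F995



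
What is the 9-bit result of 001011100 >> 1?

Original: 001011100 (decimal 92)
Shift right by 1 position
Drop the 1 low bit; fill with zero on the left
Result: 000101110 (decimal 46)
Equivalent: 92 >> 1 = 92 ÷ 2^1 = 46



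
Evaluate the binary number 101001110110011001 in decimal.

Sum of powers of 2 for each 1-bit:
2^0 + 2^3 + 2^4 + 2^7 + 2^8 + 2^10 + 2^11 + 2^12 + 2^15 + 2^17
= 1 + 8 + 16 + 128 + 256 + 1024 + 2048 + 4096 + 32768 + 131072
= 171417



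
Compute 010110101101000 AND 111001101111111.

AND: 1 only when both bits are 1
  010110101101000
& 111001101111111
-----------------
  010000101101000
Decimal: 11624 & 29567 = 8552



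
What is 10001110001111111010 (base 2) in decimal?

Sum of powers of 2 for each 1-bit:
2^1 + 2^3 + 2^4 + 2^5 + 2^6 + 2^7 + 2^8 + 2^9 + 2^13 + 2^14 + 2^15 + 2^19
= 2 + 8 + 16 + 32 + 64 + 128 + 256 + 512 + 8192 + 16384 + 32768 + 524288
= 582650



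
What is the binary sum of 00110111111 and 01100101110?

Add column by column from the right: bit + bit + carry-in; write the sum mod 2, carry 1 when the sum is 2 or 3.
carry:  11001111100
        00110111111
+       01100101110
-------------------
       010011101101
(the carry out of the leftmost column, 0, becomes the leading bit)
Decimal check:
  00110111111 = 256 + 128 + 32 + 16 + 8 + 4 + 2 + 1 = 447
  01100101110 = 512 + 256 + 32 + 8 + 4 + 2 = 814
  447 + 814 = 1261, and 010011101101 = 1024 + 128 + 64 + 32 + 8 + 4 + 1 = 1261 ✓



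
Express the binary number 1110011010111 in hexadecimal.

Group into 4-bit nibbles from right:
  0001 = 1
  1100 = C
  1101 = D
  0111 = 7
Result: 1CD7



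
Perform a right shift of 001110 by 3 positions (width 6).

Original: 001110 (decimal 14)
Shift right by 3 positions
Drop the 3 low bits; fill with zeros on the left
Result: 000001 (decimal 1)
Equivalent: 14 >> 3 = 14 ÷ 2^3 = 1



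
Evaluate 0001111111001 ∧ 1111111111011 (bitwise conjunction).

AND: 1 only when both bits are 1
  0001111111001
& 1111111111011
---------------
  0001111111001
Decimal: 1017 & 8187 = 1017



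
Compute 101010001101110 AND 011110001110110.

AND: 1 only when both bits are 1
  101010001101110
& 011110001110110
-----------------
  001010001100110
Decimal: 21614 & 15478 = 5222



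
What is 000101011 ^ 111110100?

XOR: 1 when bits differ
  000101011
^ 111110100
-----------
  111011111
Decimal: 43 ^ 500 = 479



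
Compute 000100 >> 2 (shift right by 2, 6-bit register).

Original: 000100 (decimal 4)
Shift right by 2 positions
Drop the 2 low bits; fill with zeros on the left
Result: 000001 (decimal 1)
Equivalent: 4 >> 2 = 4 ÷ 2^2 = 1



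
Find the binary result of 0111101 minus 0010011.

Method 1 - Direct subtraction (column by column from the right: bit − bit − borrow-in; if negative, add 2 and borrow 1 from the next column):
borrow: 0000100
        0111101
-       0010011
---------------
        0101010

Method 2 - Add two's complement:
Two's complement of 0010011: invert → 1101100, add 1 → 1101101
  0111101
+ 1101101
---------
 10101010  (end carry out of the top bit = 1)
Discarding the end carry: 0101010
Decimal check:
  0111101 = 32 + 16 + 8 + 4 + 1 = 61
  0010011 = 16 + 2 + 1 = 19
  61 - 19 = 42, and 0101010 = 32 + 8 + 2 = 42 ✓



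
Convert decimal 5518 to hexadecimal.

Using repeated division by 16 (digits 10–15 are A–F):
5518 ÷ 16 = 344 remainder 14 (E)
344 ÷ 16 = 21 remainder 8
21 ÷ 16 = 1 remainder 5
1 ÷ 16 = 0 remainder 1
Reading remainders bottom to top: 158E



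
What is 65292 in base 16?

Using repeated division by 16 (digits 10–15 are A–F):
65292 ÷ 16 = 4080 remainder 12 (C)
4080 ÷ 16 = 255 remainder 0
255 ÷ 16 = 15 remainder 15 (F)
15 ÷ 16 = 0 remainder 15 (F)
Reading remainders bottom to top: FF0C



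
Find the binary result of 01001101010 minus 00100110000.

Method 1 - Direct subtraction (column by column from the right: bit − bit − borrow-in; if negative, add 2 and borrow 1 from the next column):
borrow: 01001100000
        01001101010
-       00100110000
-------------------
        00100111010

Method 2 - Add two's complement:
Two's complement of 00100110000: invert → 11011001111, add 1 → 11011010000
  01001101010
+ 11011010000
-------------
 100100111010  (end carry out of the top bit = 1)
Discarding the end carry: 00100111010
Decimal check:
  01001101010 = 512 + 64 + 32 + 8 + 2 = 618
  00100110000 = 256 + 32 + 16 = 304
  618 - 304 = 314, and 00100111010 = 256 + 32 + 16 + 8 + 2 = 314 ✓



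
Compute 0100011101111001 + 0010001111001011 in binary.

Add column by column from the right: bit + bit + carry-in; write the sum mod 2, carry 1 when the sum is 2 or 3.
carry:  0000111111110110
        0100011101111001
+       0010001111001011
------------------------
       00110101101000100
(the carry out of the leftmost column, 0, becomes the leading bit)
Decimal check:
  0100011101111001 = 16384 + 1024 + 512 + 256 + 64 + 32 + 16 + 8 + 1 = 18297
  0010001111001011 = 8192 + 512 + 256 + 128 + 64 + 8 + 2 + 1 = 9163
  18297 + 9163 = 27460, and 00110101101000100 = 16384 + 8192 + 2048 + 512 + 256 + 64 + 4 = 27460 ✓



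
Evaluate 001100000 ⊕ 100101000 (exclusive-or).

XOR: 1 when bits differ
  001100000
^ 100101000
-----------
  101001000
Decimal: 96 ^ 296 = 328



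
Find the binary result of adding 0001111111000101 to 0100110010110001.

Add column by column from the right: bit + bit + carry-in; write the sum mod 2, carry 1 when the sum is 2 or 3.
carry:  0011111100000010
        0001111111000101
+       0100110010110001
------------------------
       00110110001110110
(the carry out of the leftmost column, 0, becomes the leading bit)
Decimal check:
  0001111111000101 = 4096 + 2048 + 1024 + 512 + 256 + 128 + 64 + 4 + 1 = 8133
  0100110010110001 = 16384 + 2048 + 1024 + 128 + 32 + 16 + 1 = 19633
  8133 + 19633 = 27766, and 00110110001110110 = 16384 + 8192 + 2048 + 1024 + 64 + 32 + 16 + 4 + 2 = 27766 ✓



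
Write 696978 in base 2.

Using repeated division by 2:
696978 ÷ 2 = 348489 remainder 0
348489 ÷ 2 = 174244 remainder 1
174244 ÷ 2 = 87122 remainder 0
87122 ÷ 2 = 43561 remainder 0
43561 ÷ 2 = 21780 remainder 1
21780 ÷ 2 = 10890 remainder 0
10890 ÷ 2 = 5445 remainder 0
5445 ÷ 2 = 2722 remainder 1
2722 ÷ 2 = 1361 remainder 0
1361 ÷ 2 = 680 remainder 1
680 ÷ 2 = 340 remainder 0
340 ÷ 2 = 170 remainder 0
170 ÷ 2 = 85 remainder 0
85 ÷ 2 = 42 remainder 1
42 ÷ 2 = 21 remainder 0
21 ÷ 2 = 10 remainder 1
10 ÷ 2 = 5 remainder 0
5 ÷ 2 = 2 remainder 1
2 ÷ 2 = 1 remainder 0
1 ÷ 2 = 0 remainder 1
Reading remainders bottom to top: 10101010001010010010



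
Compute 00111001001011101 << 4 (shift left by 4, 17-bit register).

Original: 00111001001011101 (decimal 29277)
Shift left by 4 positions
Append 4 zeros on the right and drop the 4 high bits that overflow the 17-bit width
Result: 10010010111010000 (decimal 75216)
Equivalent: 29277 << 4 = 29277 × 2^4 = 468432, truncated to 17 bits = 75216



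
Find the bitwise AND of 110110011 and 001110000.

AND: 1 only when both bits are 1
  110110011
& 001110000
-----------
  000110000
Decimal: 435 & 112 = 48



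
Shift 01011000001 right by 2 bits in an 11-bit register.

Original: 01011000001 (decimal 705)
Shift right by 2 positions
Drop the 2 low bits; fill with zeros on the left
Result: 00010110000 (decimal 176)
Equivalent: 705 >> 2 = 705 ÷ 2^2 = 176



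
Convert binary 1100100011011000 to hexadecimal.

Group into 4-bit nibbles from right:
  1100 = C
  1000 = 8
  1101 = D
  1000 = 8
Result: C8D8



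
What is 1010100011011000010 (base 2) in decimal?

Sum of powers of 2 for each 1-bit:
2^1 + 2^6 + 2^7 + 2^9 + 2^10 + 2^14 + 2^16 + 2^18
= 2 + 64 + 128 + 512 + 1024 + 16384 + 65536 + 262144
= 345794



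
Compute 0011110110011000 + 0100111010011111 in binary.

Add column by column from the right: bit + bit + carry-in; write the sum mod 2, carry 1 when the sum is 2 or 3.
carry:  1111111100110000
        0011110110011000
+       0100111010011111
------------------------
       01000110000110111
(the carry out of the leftmost column, 0, becomes the leading bit)
Decimal check:
  0011110110011000 = 8192 + 4096 + 2048 + 1024 + 256 + 128 + 16 + 8 = 15768
  0100111010011111 = 16384 + 2048 + 1024 + 512 + 128 + 16 + 8 + 4 + 2 + 1 = 20127
  15768 + 20127 = 35895, and 01000110000110111 = 32768 + 2048 + 1024 + 32 + 16 + 4 + 2 + 1 = 35895 ✓



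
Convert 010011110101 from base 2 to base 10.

Sum of powers of 2 for each 1-bit:
2^0 + 2^2 + 2^4 + 2^5 + 2^6 + 2^7 + 2^10
= 1 + 4 + 16 + 32 + 64 + 128 + 1024
= 1269



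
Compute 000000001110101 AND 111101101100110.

AND: 1 only when both bits are 1
  000000001110101
& 111101101100110
-----------------
  000000001100100
Decimal: 117 & 31590 = 100



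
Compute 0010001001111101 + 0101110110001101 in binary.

Add column by column from the right: bit + bit + carry-in; write the sum mod 2, carry 1 when the sum is 2 or 3.
carry:  1111111111111010
        0010001001111101
+       0101110110001101
------------------------
       01000000000001010
(the carry out of the leftmost column, 0, becomes the leading bit)
Decimal check:
  0010001001111101 = 8192 + 512 + 64 + 32 + 16 + 8 + 4 + 1 = 8829
  0101110110001101 = 16384 + 4096 + 2048 + 1024 + 256 + 128 + 8 + 4 + 1 = 23949
  8829 + 23949 = 32778, and 01000000000001010 = 32768 + 8 + 2 = 32778 ✓



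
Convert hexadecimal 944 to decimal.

Expand by place value (powers of 16):
944 = 9 × 16^2 + 4 × 16^1 + 4 × 16^0
= 9 × 256 + 4 × 16 + 4 × 1
= 2304 + 64 + 4
= 2372



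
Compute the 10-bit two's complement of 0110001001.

Original: 0110001001
Step 1 - Invert all bits: 1001110110
Step 2 - Add 1: 1001110111
Verification: 0110001001 + 1001110111 = 10000000000; discarding the end carry (carry out of the top bit) leaves the 10-bit value 0000000000, as required for x + (-x)



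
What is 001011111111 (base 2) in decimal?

Sum of powers of 2 for each 1-bit:
2^0 + 2^1 + 2^2 + 2^3 + 2^4 + 2^5 + 2^6 + 2^7 + 2^9
= 1 + 2 + 4 + 8 + 16 + 32 + 64 + 128 + 512
= 767



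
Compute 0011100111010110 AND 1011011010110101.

AND: 1 only when both bits are 1
  0011100111010110
& 1011011010110101
------------------
  0011000010010100
Decimal: 14806 & 46773 = 12436



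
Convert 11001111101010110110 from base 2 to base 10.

Sum of powers of 2 for each 1-bit:
2^1 + 2^2 + 2^4 + 2^5 + 2^7 + 2^9 + 2^11 + 2^12 + 2^13 + 2^14 + 2^15 + 2^18 + 2^19
= 2 + 4 + 16 + 32 + 128 + 512 + 2048 + 4096 + 8192 + 16384 + 32768 + 262144 + 524288
= 850614



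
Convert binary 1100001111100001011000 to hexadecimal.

Group into 4-bit nibbles from right:
  0011 = 3
  0000 = 0
  1111 = F
  1000 = 8
  0101 = 5
  1000 = 8
Result: 30F858



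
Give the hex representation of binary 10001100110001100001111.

Group into 4-bit nibbles from right:
  0100 = 4
  0110 = 6
  0110 = 6
  0011 = 3
  0000 = 0
  1111 = F
Result: 46630F



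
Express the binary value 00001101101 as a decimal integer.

Sum of powers of 2 for each 1-bit:
2^0 + 2^2 + 2^3 + 2^5 + 2^6
= 1 + 4 + 8 + 32 + 64
= 109



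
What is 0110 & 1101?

AND: 1 only when both bits are 1
  0110
& 1101
------
  0100
Decimal: 6 & 13 = 4



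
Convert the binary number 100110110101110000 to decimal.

Sum of powers of 2 for each 1-bit:
2^4 + 2^5 + 2^6 + 2^8 + 2^10 + 2^11 + 2^13 + 2^14 + 2^17
= 16 + 32 + 64 + 256 + 1024 + 2048 + 8192 + 16384 + 131072
= 159088



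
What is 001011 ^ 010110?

XOR: 1 when bits differ
  001011
^ 010110
--------
  011101
Decimal: 11 ^ 22 = 29



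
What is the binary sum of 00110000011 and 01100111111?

Add column by column from the right: bit + bit + carry-in; write the sum mod 2, carry 1 when the sum is 2 or 3.
carry:  11001111110
        00110000011
+       01100111111
-------------------
       010011000010
(the carry out of the leftmost column, 0, becomes the leading bit)
Decimal check:
  00110000011 = 256 + 128 + 2 + 1 = 387
  01100111111 = 512 + 256 + 32 + 16 + 8 + 4 + 2 + 1 = 831
  387 + 831 = 1218, and 010011000010 = 1024 + 128 + 64 + 2 = 1218 ✓



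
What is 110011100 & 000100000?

AND: 1 only when both bits are 1
  110011100
& 000100000
-----------
  000000000
Decimal: 412 & 32 = 0



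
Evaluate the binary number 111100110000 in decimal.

Sum of powers of 2 for each 1-bit:
2^4 + 2^5 + 2^8 + 2^9 + 2^10 + 2^11
= 16 + 32 + 256 + 512 + 1024 + 2048
= 3888



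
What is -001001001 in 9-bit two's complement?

Original: 001001001
Step 1 - Invert all bits: 110110110
Step 2 - Add 1: 110110111
Verification: 001001001 + 110110111 = 1000000000; discarding the end carry (carry out of the top bit) leaves the 9-bit value 000000000, as required for x + (-x)



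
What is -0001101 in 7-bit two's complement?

Original: 0001101
Step 1 - Invert all bits: 1110010
Step 2 - Add 1: 1110011
Verification: 0001101 + 1110011 = 10000000; discarding the end carry (carry out of the top bit) leaves the 7-bit value 0000000, as required for x + (-x)



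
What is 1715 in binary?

Using repeated division by 2:
1715 ÷ 2 = 857 remainder 1
857 ÷ 2 = 428 remainder 1
428 ÷ 2 = 214 remainder 0
214 ÷ 2 = 107 remainder 0
107 ÷ 2 = 53 remainder 1
53 ÷ 2 = 26 remainder 1
26 ÷ 2 = 13 remainder 0
13 ÷ 2 = 6 remainder 1
6 ÷ 2 = 3 remainder 0
3 ÷ 2 = 1 remainder 1
1 ÷ 2 = 0 remainder 1
Reading remainders bottom to top: 11010110011



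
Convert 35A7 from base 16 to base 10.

Expand by place value (powers of 16):
Digit values: A = 10
35A7 = 3 × 16^3 + 5 × 16^2 + 10 × 16^1 + 7 × 16^0
= 3 × 4096 + 5 × 256 + 10 × 16 + 7 × 1
= 12288 + 1280 + 160 + 7
= 13735



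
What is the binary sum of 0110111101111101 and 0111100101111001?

Add column by column from the right: bit + bit + carry-in; write the sum mod 2, carry 1 when the sum is 2 or 3.
carry:  1111111011110010
        0110111101111101
+       0111100101111001
------------------------
       01110100011110110
(the carry out of the leftmost column, 0, becomes the leading bit)
Decimal check:
  0110111101111101 = 16384 + 8192 + 2048 + 1024 + 512 + 256 + 64 + 32 + 16 + 8 + 4 + 1 = 28541
  0111100101111001 = 16384 + 8192 + 4096 + 2048 + 256 + 64 + 32 + 16 + 8 + 1 = 31097
  28541 + 31097 = 59638, and 01110100011110110 = 32768 + 16384 + 8192 + 2048 + 128 + 64 + 32 + 16 + 4 + 2 = 59638 ✓



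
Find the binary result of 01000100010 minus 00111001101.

Method 1 - Direct subtraction (column by column from the right: bit − bit − borrow-in; if negative, add 2 and borrow 1 from the next column):
borrow: 01110111010
        01000100010
-       00111001101
-------------------
        00001010101

Method 2 - Add two's complement:
Two's complement of 00111001101: invert → 11000110010, add 1 → 11000110011
  01000100010
+ 11000110011
-------------
 100001010101  (end carry out of the top bit = 1)
Discarding the end carry: 00001010101
Decimal check:
  01000100010 = 512 + 32 + 2 = 546
  00111001101 = 256 + 128 + 64 + 8 + 4 + 1 = 461
  546 - 461 = 85, and 00001010101 = 64 + 16 + 4 + 1 = 85 ✓



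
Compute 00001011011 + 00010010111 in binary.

Add column by column from the right: bit + bit + carry-in; write the sum mod 2, carry 1 when the sum is 2 or 3.
carry:  00000111110
        00001011011
+       00010010111
-------------------
       000011110010
(the carry out of the leftmost column, 0, becomes the leading bit)
Decimal check:
  00001011011 = 64 + 16 + 8 + 2 + 1 = 91
  00010010111 = 128 + 16 + 4 + 2 + 1 = 151
  91 + 151 = 242, and 000011110010 = 128 + 64 + 32 + 16 + 2 = 242 ✓



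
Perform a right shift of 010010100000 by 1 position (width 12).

Original: 010010100000 (decimal 1184)
Shift right by 1 position
Drop the 1 low bit; fill with zero on the left
Result: 001001010000 (decimal 592)
Equivalent: 1184 >> 1 = 1184 ÷ 2^1 = 592



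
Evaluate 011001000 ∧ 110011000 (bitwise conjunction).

AND: 1 only when both bits are 1
  011001000
& 110011000
-----------
  010001000
Decimal: 200 & 408 = 136



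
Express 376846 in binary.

Using repeated division by 2:
376846 ÷ 2 = 188423 remainder 0
188423 ÷ 2 = 94211 remainder 1
94211 ÷ 2 = 47105 remainder 1
47105 ÷ 2 = 23552 remainder 1
23552 ÷ 2 = 11776 remainder 0
11776 ÷ 2 = 5888 remainder 0
5888 ÷ 2 = 2944 remainder 0
2944 ÷ 2 = 1472 remainder 0
1472 ÷ 2 = 736 remainder 0
736 ÷ 2 = 368 remainder 0
368 ÷ 2 = 184 remainder 0
184 ÷ 2 = 92 remainder 0
92 ÷ 2 = 46 remainder 0
46 ÷ 2 = 23 remainder 0
23 ÷ 2 = 11 remainder 1
11 ÷ 2 = 5 remainder 1
5 ÷ 2 = 2 remainder 1
2 ÷ 2 = 1 remainder 0
1 ÷ 2 = 0 remainder 1
Reading remainders bottom to top: 1011100000000001110



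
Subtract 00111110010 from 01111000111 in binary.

Method 1 - Direct subtraction (column by column from the right: bit − bit − borrow-in; if negative, add 2 and borrow 1 from the next column):
borrow: 01111100000
        01111000111
-       00111110010
-------------------
        00111010101

Method 2 - Add two's complement:
Two's complement of 00111110010: invert → 11000001101, add 1 → 11000001110
  01111000111
+ 11000001110
-------------
 100111010101  (end carry out of the top bit = 1)
Discarding the end carry: 00111010101
Decimal check:
  01111000111 = 512 + 256 + 128 + 64 + 4 + 2 + 1 = 967
  00111110010 = 256 + 128 + 64 + 32 + 16 + 2 = 498
  967 - 498 = 469, and 00111010101 = 256 + 128 + 64 + 16 + 4 + 1 = 469 ✓



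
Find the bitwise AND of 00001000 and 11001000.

AND: 1 only when both bits are 1
  00001000
& 11001000
----------
  00001000
Decimal: 8 & 200 = 8



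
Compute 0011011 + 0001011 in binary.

Add column by column from the right: bit + bit + carry-in; write the sum mod 2, carry 1 when the sum is 2 or 3.
carry:  0110110
        0011011
+       0001011
---------------
       00100110
(the carry out of the leftmost column, 0, becomes the leading bit)
Decimal check:
  0011011 = 16 + 8 + 2 + 1 = 27
  0001011 = 8 + 2 + 1 = 11
  27 + 11 = 38, and 00100110 = 32 + 4 + 2 = 38 ✓



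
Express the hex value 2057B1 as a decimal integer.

Expand by place value (powers of 16):
Digit values: B = 11
2057B1 = 2 × 16^5 + 0 × 16^4 + 5 × 16^3 + 7 × 16^2 + 11 × 16^1 + 1 × 16^0
= 2 × 1048576 + 0 × 65536 + 5 × 4096 + 7 × 256 + 11 × 16 + 1 × 1
= 2097152 + 0 + 20480 + 1792 + 176 + 1
= 2119601



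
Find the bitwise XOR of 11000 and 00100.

XOR: 1 when bits differ
  11000
^ 00100
-------
  11100
Decimal: 24 ^ 4 = 28



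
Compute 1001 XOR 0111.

XOR: 1 when bits differ
  1001
^ 0111
------
  1110
Decimal: 9 ^ 7 = 14



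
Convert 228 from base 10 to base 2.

Using repeated division by 2:
228 ÷ 2 = 114 remainder 0
114 ÷ 2 = 57 remainder 0
57 ÷ 2 = 28 remainder 1
28 ÷ 2 = 14 remainder 0
14 ÷ 2 = 7 remainder 0
7 ÷ 2 = 3 remainder 1
3 ÷ 2 = 1 remainder 1
1 ÷ 2 = 0 remainder 1
Reading remainders bottom to top: 11100100



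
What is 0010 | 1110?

OR: 1 when either bit is 1
  0010
| 1110
------
  1110
Decimal: 2 | 14 = 14



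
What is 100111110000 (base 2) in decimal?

Sum of powers of 2 for each 1-bit:
2^4 + 2^5 + 2^6 + 2^7 + 2^8 + 2^11
= 16 + 32 + 64 + 128 + 256 + 2048
= 2544



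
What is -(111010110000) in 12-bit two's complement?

Original (sign bit 1, negative): 111010110000
Step 1 - Invert all bits: 000101001111
Step 2 - Add 1: 000101010000
Verification: 111010110000 + 000101010000 = 1000000000000; discarding the end carry (carry out of the top bit) leaves the 12-bit value 000000000000, as required for x + (-x)



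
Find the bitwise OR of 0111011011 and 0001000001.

OR: 1 when either bit is 1
  0111011011
| 0001000001
------------
  0111011011
Decimal: 475 | 65 = 475



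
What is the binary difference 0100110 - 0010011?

Method 1 - Direct subtraction (column by column from the right: bit − bit − borrow-in; if negative, add 2 and borrow 1 from the next column):
borrow: 0100110
        0100110
-       0010011
---------------
        0010011

Method 2 - Add two's complement:
Two's complement of 0010011: invert → 1101100, add 1 → 1101101
  0100110
+ 1101101
---------
 10010011  (end carry out of the top bit = 1)
Discarding the end carry: 0010011
Decimal check:
  0100110 = 32 + 4 + 2 = 38
  0010011 = 16 + 2 + 1 = 19
  38 - 19 = 19, and 0010011 = 16 + 2 + 1 = 19 ✓



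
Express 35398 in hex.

Using repeated division by 16 (digits 10–15 are A–F):
35398 ÷ 16 = 2212 remainder 6
2212 ÷ 16 = 138 remainder 4
138 ÷ 16 = 8 remainder 10 (A)
8 ÷ 16 = 0 remainder 8
Reading remainders bottom to top: 8A46



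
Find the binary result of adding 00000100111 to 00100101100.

Add column by column from the right: bit + bit + carry-in; write the sum mod 2, carry 1 when the sum is 2 or 3.
carry:  00001011000
        00000100111
+       00100101100
-------------------
       000101010011
(the carry out of the leftmost column, 0, becomes the leading bit)
Decimal check:
  00000100111 = 32 + 4 + 2 + 1 = 39
  00100101100 = 256 + 32 + 8 + 4 = 300
  39 + 300 = 339, and 000101010011 = 256 + 64 + 16 + 2 + 1 = 339 ✓



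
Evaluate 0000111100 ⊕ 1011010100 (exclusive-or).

XOR: 1 when bits differ
  0000111100
^ 1011010100
------------
  1011101000
Decimal: 60 ^ 724 = 744



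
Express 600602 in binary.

Using repeated division by 2:
600602 ÷ 2 = 300301 remainder 0
300301 ÷ 2 = 150150 remainder 1
150150 ÷ 2 = 75075 remainder 0
75075 ÷ 2 = 37537 remainder 1
37537 ÷ 2 = 18768 remainder 1
18768 ÷ 2 = 9384 remainder 0
9384 ÷ 2 = 4692 remainder 0
4692 ÷ 2 = 2346 remainder 0
2346 ÷ 2 = 1173 remainder 0
1173 ÷ 2 = 586 remainder 1
586 ÷ 2 = 293 remainder 0
293 ÷ 2 = 146 remainder 1
146 ÷ 2 = 73 remainder 0
73 ÷ 2 = 36 remainder 1
36 ÷ 2 = 18 remainder 0
18 ÷ 2 = 9 remainder 0
9 ÷ 2 = 4 remainder 1
4 ÷ 2 = 2 remainder 0
2 ÷ 2 = 1 remainder 0
1 ÷ 2 = 0 remainder 1
Reading remainders bottom to top: 10010010101000011010



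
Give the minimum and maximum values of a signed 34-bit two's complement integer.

For 34-bit two's complement:
Minimum: -2^33 = -8589934592
Maximum: 2^33 - 1 = 8589934591



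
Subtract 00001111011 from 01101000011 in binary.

Method 1 - Direct subtraction (column by column from the right: bit − bit − borrow-in; if negative, add 2 and borrow 1 from the next column):
borrow: 00111110000
        01101000011
-       00001111011
-------------------
        01011001000

Method 2 - Add two's complement:
Two's complement of 00001111011: invert → 11110000100, add 1 → 11110000101
  01101000011
+ 11110000101
-------------
 101011001000  (end carry out of the top bit = 1)
Discarding the end carry: 01011001000
Decimal check:
  01101000011 = 512 + 256 + 64 + 2 + 1 = 835
  00001111011 = 64 + 32 + 16 + 8 + 2 + 1 = 123
  835 - 123 = 712, and 01011001000 = 512 + 128 + 64 + 8 = 712 ✓



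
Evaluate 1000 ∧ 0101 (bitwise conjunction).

AND: 1 only when both bits are 1
  1000
& 0101
------
  0000
Decimal: 8 & 5 = 0



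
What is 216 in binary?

Using repeated division by 2:
216 ÷ 2 = 108 remainder 0
108 ÷ 2 = 54 remainder 0
54 ÷ 2 = 27 remainder 0
27 ÷ 2 = 13 remainder 1
13 ÷ 2 = 6 remainder 1
6 ÷ 2 = 3 remainder 0
3 ÷ 2 = 1 remainder 1
1 ÷ 2 = 0 remainder 1
Reading remainders bottom to top: 11011000



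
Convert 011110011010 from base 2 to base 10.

Sum of powers of 2 for each 1-bit:
2^1 + 2^3 + 2^4 + 2^7 + 2^8 + 2^9 + 2^10
= 2 + 8 + 16 + 128 + 256 + 512 + 1024
= 1946



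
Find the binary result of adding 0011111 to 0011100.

Add column by column from the right: bit + bit + carry-in; write the sum mod 2, carry 1 when the sum is 2 or 3.
carry:  0111000
        0011111
+       0011100
---------------
       00111011
(the carry out of the leftmost column, 0, becomes the leading bit)
Decimal check:
  0011111 = 16 + 8 + 4 + 2 + 1 = 31
  0011100 = 16 + 8 + 4 = 28
  31 + 28 = 59, and 00111011 = 32 + 16 + 8 + 2 + 1 = 59 ✓



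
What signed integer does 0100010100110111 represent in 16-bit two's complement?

Binary: 0100010100110111
Sign bit: 0 (non-negative)
Read directly as an unsigned value:
0100010100110111 = 16384 + 1024 + 256 + 32 + 16 + 4 + 2 + 1 = 17719
Value: 17719



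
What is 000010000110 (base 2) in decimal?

Sum of powers of 2 for each 1-bit:
2^1 + 2^2 + 2^7
= 2 + 4 + 128
= 134



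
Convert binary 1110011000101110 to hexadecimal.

Group into 4-bit nibbles from right:
  1110 = E
  0110 = 6
  0010 = 2
  1110 = E
Result: E62E



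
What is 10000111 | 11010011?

OR: 1 when either bit is 1
  10000111
| 11010011
----------
  11010111
Decimal: 135 | 211 = 215



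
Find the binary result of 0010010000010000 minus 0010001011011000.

Method 1 - Direct subtraction (column by column from the right: bit − bit − borrow-in; if negative, add 2 and borrow 1 from the next column):
borrow: 0000011111110000
        0010010000010000
-       0010001011011000
------------------------
        0000000100111000

Method 2 - Add two's complement:
Two's complement of 0010001011011000: invert → 1101110100100111, add 1 → 1101110100101000
  0010010000010000
+ 1101110100101000
------------------
 10000000100111000  (end carry out of the top bit = 1)
Discarding the end carry: 0000000100111000
Decimal check:
  0010010000010000 = 8192 + 1024 + 16 = 9232
  0010001011011000 = 8192 + 512 + 128 + 64 + 16 + 8 = 8920
  9232 - 8920 = 312, and 0000000100111000 = 256 + 32 + 16 + 8 = 312 ✓



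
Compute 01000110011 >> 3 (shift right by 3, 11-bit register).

Original: 01000110011 (decimal 563)
Shift right by 3 positions
Drop the 3 low bits; fill with zeros on the left
Result: 00001000110 (decimal 70)
Equivalent: 563 >> 3 = 563 ÷ 2^3 = 70



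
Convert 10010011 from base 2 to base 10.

Sum of powers of 2 for each 1-bit:
2^0 + 2^1 + 2^4 + 2^7
= 1 + 2 + 16 + 128
= 147



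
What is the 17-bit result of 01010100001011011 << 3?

Original: 01010100001011011 (decimal 43099)
Shift left by 3 positions
Append 3 zeros on the right and drop the 3 high bits that overflow the 17-bit width
Result: 10100001011011000 (decimal 82648)
Equivalent: 43099 << 3 = 43099 × 2^3 = 344792, truncated to 17 bits = 82648



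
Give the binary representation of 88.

Using repeated division by 2:
88 ÷ 2 = 44 remainder 0
44 ÷ 2 = 22 remainder 0
22 ÷ 2 = 11 remainder 0
11 ÷ 2 = 5 remainder 1
5 ÷ 2 = 2 remainder 1
2 ÷ 2 = 1 remainder 0
1 ÷ 2 = 0 remainder 1
Reading remainders bottom to top: 1011000



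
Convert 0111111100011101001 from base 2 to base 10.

Sum of powers of 2 for each 1-bit:
2^0 + 2^3 + 2^5 + 2^6 + 2^7 + 2^11 + 2^12 + 2^13 + 2^14 + 2^15 + 2^16 + 2^17
= 1 + 8 + 32 + 64 + 128 + 2048 + 4096 + 8192 + 16384 + 32768 + 65536 + 131072
= 260329



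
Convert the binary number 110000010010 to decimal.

Sum of powers of 2 for each 1-bit:
2^1 + 2^4 + 2^10 + 2^11
= 2 + 16 + 1024 + 2048
= 3090



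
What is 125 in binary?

Using repeated division by 2:
125 ÷ 2 = 62 remainder 1
62 ÷ 2 = 31 remainder 0
31 ÷ 2 = 15 remainder 1
15 ÷ 2 = 7 remainder 1
7 ÷ 2 = 3 remainder 1
3 ÷ 2 = 1 remainder 1
1 ÷ 2 = 0 remainder 1
Reading remainders bottom to top: 1111101

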